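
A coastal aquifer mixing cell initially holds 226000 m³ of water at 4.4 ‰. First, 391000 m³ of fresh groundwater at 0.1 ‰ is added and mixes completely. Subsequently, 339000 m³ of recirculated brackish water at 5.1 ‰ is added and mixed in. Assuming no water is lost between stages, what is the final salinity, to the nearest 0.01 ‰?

Salt balance:
Initial salt = 226,000×4.4 = 994,400
After stage 1: salt = 994,400 + 391,000×0.1 = 1,033,500; volume = 617,000 m³; S = 1.675 ‰
After stage 2: salt = 1,033,500 + 339,000×5.1 = 2,762,400; volume = 956,000 m³
S = 2,762,400 / 956,000 = 2.8895 ‰

2.89 ‰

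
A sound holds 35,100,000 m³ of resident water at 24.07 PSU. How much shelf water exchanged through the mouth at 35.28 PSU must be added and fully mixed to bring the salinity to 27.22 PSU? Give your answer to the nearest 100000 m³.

Salt balance: 35,100,000×24.07 + V×35.28 = (35,100,000+V)×27.22
844,857,000 + 35.28V = 955,422,000 + 27.22V
110,565,000 = 8.06V
V = 13,717,741.94 m³

13700000 m³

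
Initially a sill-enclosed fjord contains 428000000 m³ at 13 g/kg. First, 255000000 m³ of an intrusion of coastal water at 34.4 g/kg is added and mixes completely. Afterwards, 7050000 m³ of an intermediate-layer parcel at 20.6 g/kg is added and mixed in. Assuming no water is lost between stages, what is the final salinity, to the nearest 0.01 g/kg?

Conserving salt mass:
Initial salt = 428,000,000×13 = 5,564,000,000
After stage 1: salt = 5,564,000,000 + 255,000,000×34.4 = 14,336,000,000; volume = 683,000,000 m³; S = 20.99 g/kg
After stage 2: salt = 14,336,000,000 + 7,050,000×20.6 = 14,481,230,000; volume = 690,050,000 m³
S = 14,481,230,000 / 690,050,000 = 20.9858 g/kg

20.99 g/kg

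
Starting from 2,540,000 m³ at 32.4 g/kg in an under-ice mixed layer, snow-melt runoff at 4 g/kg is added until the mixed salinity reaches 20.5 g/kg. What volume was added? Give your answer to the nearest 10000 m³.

1830000 m³

Salt balance: 2,540,000×32.4 + V×4 = (2,540,000+V)×20.5
82,296,000 + 4V = 52,070,000 + 20.5V
30,226,000 = 16.5V
V = 1,831,878.79 m³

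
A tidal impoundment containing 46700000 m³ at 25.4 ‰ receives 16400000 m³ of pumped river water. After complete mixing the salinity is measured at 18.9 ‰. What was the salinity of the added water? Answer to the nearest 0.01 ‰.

0.39 ‰

Salt balance: 46,700,000×25.4 + 16,400,000×S = 63,100,000×18.9
1,186,180,000 + 16,400,000·S = 1,192,590,000
S = (1,192,590,000 − 1,186,180,000) / 16,400,000 = 0.3909 ‰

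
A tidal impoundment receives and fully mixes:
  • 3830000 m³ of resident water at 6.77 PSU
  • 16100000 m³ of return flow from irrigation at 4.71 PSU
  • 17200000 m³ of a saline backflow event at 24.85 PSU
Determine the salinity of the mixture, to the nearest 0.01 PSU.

By conservation of dissolved salt,
salt = 3,830,000×6.77 + 16,100,000×4.71 + 17,200,000×24.85 = 25,929,100 + 75,831,000 + 427,420,000 = 529,180,100
volume = 3,830,000 + 16,100,000 + 17,200,000 = 37,130,000 m³
S = 529,180,100 / 37,130,000 = 14.2521 PSU

14.25 PSU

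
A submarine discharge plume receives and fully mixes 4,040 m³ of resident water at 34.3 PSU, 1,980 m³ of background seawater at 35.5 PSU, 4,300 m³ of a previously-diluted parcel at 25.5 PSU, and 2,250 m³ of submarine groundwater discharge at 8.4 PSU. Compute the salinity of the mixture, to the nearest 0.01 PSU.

26.84 PSU

Salt balance:
salt = 4,040×34.3 + 1,980×35.5 + 4,300×25.5 + 2,250×8.4 = 138,572 + 70,290 + 109,650 + 18,900 = 337,412
volume = 4,040 + 1,980 + 4,300 + 2,250 = 12,570 m³
S = 337,412 / 12,570 = 26.8426 PSU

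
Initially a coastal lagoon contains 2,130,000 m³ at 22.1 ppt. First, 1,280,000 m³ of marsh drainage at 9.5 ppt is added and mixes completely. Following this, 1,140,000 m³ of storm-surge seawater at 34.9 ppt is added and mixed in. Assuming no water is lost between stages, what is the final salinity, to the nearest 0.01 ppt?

21.76 ppt

Weighted by volume,
Initial salt = 2,130,000×22.1 = 47,073,000
After stage 1: salt = 47,073,000 + 1,280,000×9.5 = 59,233,000; volume = 3,410,000 m³; S = 17.37 ppt
After stage 2: salt = 59,233,000 + 1,140,000×34.9 = 99,019,000; volume = 4,550,000 m³
S = 99,019,000 / 4,550,000 = 21.7624 ppt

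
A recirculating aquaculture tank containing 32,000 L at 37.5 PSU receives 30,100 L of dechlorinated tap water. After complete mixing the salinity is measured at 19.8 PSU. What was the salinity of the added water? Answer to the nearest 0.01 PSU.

0.98 PSU

Salt balance: 32,000×37.5 + 30,100×S = 62,100×19.8
1,200,000 + 30,100·S = 1,229,580
S = (1,229,580 − 1,200,000) / 30,100 = 0.9827 PSU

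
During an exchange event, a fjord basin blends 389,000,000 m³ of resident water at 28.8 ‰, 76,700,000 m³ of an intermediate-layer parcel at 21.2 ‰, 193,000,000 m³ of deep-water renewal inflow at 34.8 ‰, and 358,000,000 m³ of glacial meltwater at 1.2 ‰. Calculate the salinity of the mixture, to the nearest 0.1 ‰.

19.6 ‰

Weighted by volume,
salt = 389,000,000×28.8 + 76,700,000×21.2 + 193,000,000×34.8 + 358,000,000×1.2 = 11,203,200,000 + 1,626,040,000 + 6,716,400,000 + 429,600,000 = 19,975,240,000
volume = 389,000,000 + 76,700,000 + 193,000,000 + 358,000,000 = 1,016,700,000 m³
S = 19,975,240,000 / 1,016,700,000 = 19.647 ‰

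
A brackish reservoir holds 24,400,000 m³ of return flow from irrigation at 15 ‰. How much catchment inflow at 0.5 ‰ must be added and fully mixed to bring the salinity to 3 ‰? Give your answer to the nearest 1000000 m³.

Salt balance: 24,400,000×15 + V×0.5 = (24,400,000+V)×3
366,000,000 + 0.5V = 73,200,000 + 3V
292,800,000 = 2.5V
V = 117,120,000 m³

117000000 m³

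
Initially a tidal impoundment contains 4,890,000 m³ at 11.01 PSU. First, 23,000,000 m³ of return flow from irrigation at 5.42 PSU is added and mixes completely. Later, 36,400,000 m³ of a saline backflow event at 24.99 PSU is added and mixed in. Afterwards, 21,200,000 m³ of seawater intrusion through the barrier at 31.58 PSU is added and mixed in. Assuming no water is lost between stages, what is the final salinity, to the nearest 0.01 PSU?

Salt balance:
Initial salt = 4,890,000×11.01 = 53,838,900
After stage 1: salt = 53,838,900 + 23,000,000×5.42 = 178,498,900; volume = 27,890,000 m³; S = 6.4 PSU
After stage 2: salt = 178,498,900 + 36,400,000×24.99 = 1,088,134,900; volume = 64,290,000 m³; S = 16.925 PSU
After stage 3: salt = 1,088,134,900 + 21,200,000×31.58 = 1,757,630,900; volume = 85,490,000 m³
S = 1,757,630,900 / 85,490,000 = 20.5595 PSU

20.56 PSU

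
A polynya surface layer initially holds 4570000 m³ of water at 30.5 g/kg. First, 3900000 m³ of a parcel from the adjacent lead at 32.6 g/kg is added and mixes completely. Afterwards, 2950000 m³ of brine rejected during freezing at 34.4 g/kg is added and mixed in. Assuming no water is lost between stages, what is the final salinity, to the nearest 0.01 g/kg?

Mass of salt is conserved:
Initial salt = 4,570,000×30.5 = 139,385,000
After stage 1: salt = 139,385,000 + 3,900,000×32.6 = 266,525,000; volume = 8,470,000 m³; S = 31.467 g/kg
After stage 2: salt = 266,525,000 + 2,950,000×34.4 = 368,005,000; volume = 11,420,000 m³
S = 368,005,000 / 11,420,000 = 32.2246 g/kg

32.22 g/kg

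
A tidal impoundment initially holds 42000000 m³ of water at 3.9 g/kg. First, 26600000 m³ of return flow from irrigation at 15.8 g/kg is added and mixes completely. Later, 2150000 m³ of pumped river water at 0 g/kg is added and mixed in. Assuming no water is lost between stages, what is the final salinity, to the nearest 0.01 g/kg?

8.26 g/kg

By conservation of dissolved salt,
Initial salt = 42,000,000×3.9 = 163,800,000
After stage 1: salt = 163,800,000 + 26,600,000×15.8 = 584,080,000; volume = 68,600,000 m³; S = 8.514 g/kg
After stage 2: salt = 584,080,000 + 2,150,000×0 = 584,080,000; volume = 70,750,000 m³
S = 584,080,000 / 70,750,000 = 8.2555 g/kg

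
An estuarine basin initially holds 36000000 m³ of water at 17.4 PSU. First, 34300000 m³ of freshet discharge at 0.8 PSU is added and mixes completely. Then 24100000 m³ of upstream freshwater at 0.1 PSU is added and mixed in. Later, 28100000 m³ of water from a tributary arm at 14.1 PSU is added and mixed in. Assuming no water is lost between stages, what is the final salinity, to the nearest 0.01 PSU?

Total salt / total volume:
Initial salt = 36,000,000×17.4 = 626,400,000
After stage 1: salt = 626,400,000 + 34,300,000×0.8 = 653,840,000; volume = 70,300,000 m³; S = 9.301 PSU
After stage 2: salt = 653,840,000 + 24,100,000×0.1 = 656,250,000; volume = 94,400,000 m³; S = 6.952 PSU
After stage 3: salt = 656,250,000 + 28,100,000×14.1 = 1,052,460,000; volume = 122,500,000 m³
S = 1,052,460,000 / 122,500,000 = 8.5915 PSU

8.59 PSU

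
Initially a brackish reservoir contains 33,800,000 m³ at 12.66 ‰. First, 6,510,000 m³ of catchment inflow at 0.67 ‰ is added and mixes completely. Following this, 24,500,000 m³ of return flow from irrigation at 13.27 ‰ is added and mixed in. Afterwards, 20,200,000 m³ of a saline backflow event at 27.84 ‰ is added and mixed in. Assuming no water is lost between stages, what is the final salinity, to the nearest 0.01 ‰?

Salt balance:
Initial salt = 33,800,000×12.66 = 427,908,000
After stage 1: salt = 427,908,000 + 6,510,000×0.67 = 432,269,700; volume = 40,310,000 m³; S = 10.724 ‰
After stage 2: salt = 432,269,700 + 24,500,000×13.27 = 757,384,700; volume = 64,810,000 m³; S = 11.686 ‰
After stage 3: salt = 757,384,700 + 20,200,000×27.84 = 1,319,752,700; volume = 85,010,000 m³
S = 1,319,752,700 / 85,010,000 = 15.5247 ‰

15.52 ‰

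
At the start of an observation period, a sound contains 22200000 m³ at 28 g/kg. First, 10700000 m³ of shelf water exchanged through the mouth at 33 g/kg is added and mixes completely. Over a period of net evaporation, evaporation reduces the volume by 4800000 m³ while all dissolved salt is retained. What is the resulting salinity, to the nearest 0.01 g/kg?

After mixing: salt = 22,200,000×28 + 10,700,000×33 = 974,700,000; volume = 32,900,000 m³
After evaporation: salt unchanged = 974,700,000; volume = 32,900,000 − 4,800,000 = 28,100,000 m³
S = 974,700,000 / 28,100,000 = 34.6868 g/kg

34.69 g/kg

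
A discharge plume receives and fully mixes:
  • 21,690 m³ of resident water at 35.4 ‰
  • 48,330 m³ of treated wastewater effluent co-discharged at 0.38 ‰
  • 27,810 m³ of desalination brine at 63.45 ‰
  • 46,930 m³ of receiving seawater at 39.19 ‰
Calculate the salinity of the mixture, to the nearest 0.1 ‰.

Total salt / total volume:
salt = 21,690×35.4 + 48,330×0.38 + 27,810×63.45 + 46,930×39.19 = 767,826 + 18,365.4 + 1,764,544.5 + 1,839,186.7 = 4,389,922.6
volume = 21,690 + 48,330 + 27,810 + 46,930 = 144,760 m³
S = 4,389,922.6 / 144,760 = 30.326 ‰

30.3 ‰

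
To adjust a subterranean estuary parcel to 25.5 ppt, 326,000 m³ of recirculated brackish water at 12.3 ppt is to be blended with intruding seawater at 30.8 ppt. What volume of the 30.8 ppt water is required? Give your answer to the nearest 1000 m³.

Salt balance: 326,000×12.3 + V×30.8 = (326,000+V)×25.5
4,009,800 + 30.8V = 8,313,000 + 25.5V
4,303,200 = 5.3V
V = 811,924.53 m³

812000 m³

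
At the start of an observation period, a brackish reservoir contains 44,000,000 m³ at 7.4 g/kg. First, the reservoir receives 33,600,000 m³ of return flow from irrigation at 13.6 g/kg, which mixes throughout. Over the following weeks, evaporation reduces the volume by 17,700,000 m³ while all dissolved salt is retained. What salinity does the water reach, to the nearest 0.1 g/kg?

13.1 g/kg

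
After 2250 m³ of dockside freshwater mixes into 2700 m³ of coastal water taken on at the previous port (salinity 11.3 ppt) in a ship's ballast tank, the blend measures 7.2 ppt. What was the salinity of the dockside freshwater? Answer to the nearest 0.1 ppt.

2.3 ppt

Salt balance: 2,700×11.3 + 2,250×S = 4,950×7.2
30,510 + 2,250·S = 35,640
S = (35,640 − 30,510) / 2,250 = 2.28 ppt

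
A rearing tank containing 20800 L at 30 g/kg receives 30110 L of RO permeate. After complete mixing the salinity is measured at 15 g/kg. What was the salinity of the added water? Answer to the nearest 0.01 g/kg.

Salt balance: 20,800×30 + 30,110×S = 50,910×15
624,000 + 30,110·S = 763,650
S = (763,650 − 624,000) / 30,110 = 4.638 g/kg

4.64 g/kg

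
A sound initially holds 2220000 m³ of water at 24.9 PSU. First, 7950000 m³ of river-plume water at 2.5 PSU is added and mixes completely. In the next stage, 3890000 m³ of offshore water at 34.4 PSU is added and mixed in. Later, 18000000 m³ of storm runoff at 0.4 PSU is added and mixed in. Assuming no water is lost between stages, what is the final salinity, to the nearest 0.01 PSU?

6.74 PSU

Weighted by volume,
Initial salt = 2,220,000×24.9 = 55,278,000
After stage 1: salt = 55,278,000 + 7,950,000×2.5 = 75,153,000; volume = 10,170,000 m³; S = 7.39 PSU
After stage 2: salt = 75,153,000 + 3,890,000×34.4 = 208,969,000; volume = 14,060,000 m³; S = 14.863 PSU
After stage 3: salt = 208,969,000 + 18,000,000×0.4 = 216,169,000; volume = 32,060,000 m³
S = 216,169,000 / 32,060,000 = 6.7426 PSU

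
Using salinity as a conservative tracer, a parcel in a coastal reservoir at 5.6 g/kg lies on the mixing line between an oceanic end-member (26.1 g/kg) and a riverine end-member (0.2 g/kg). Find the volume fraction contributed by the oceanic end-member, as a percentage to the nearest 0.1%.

Let g be the oceanic fraction. Salt balance per unit volume:
g×26.1 + (1−g)×0.2 = 5.6
g = (5.6 − 0.2) / (26.1 − 0.2) = 5.4/25.9 = 0.2085

20.8%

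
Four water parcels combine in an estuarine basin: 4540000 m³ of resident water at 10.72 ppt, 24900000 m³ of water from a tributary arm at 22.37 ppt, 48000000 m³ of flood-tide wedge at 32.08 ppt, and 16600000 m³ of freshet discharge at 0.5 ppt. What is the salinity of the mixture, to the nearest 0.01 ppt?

22.90 ppt

By conservation of dissolved salt,
salt = 4,540,000×10.72 + 24,900,000×22.37 + 48,000,000×32.08 + 16,600,000×0.5 = 48,668,800 + 557,013,000 + 1,539,840,000 + 8,300,000 = 2,153,821,800
volume = 4,540,000 + 24,900,000 + 48,000,000 + 16,600,000 = 94,040,000 m³
S = 2,153,821,800 / 94,040,000 = 22.9033 ppt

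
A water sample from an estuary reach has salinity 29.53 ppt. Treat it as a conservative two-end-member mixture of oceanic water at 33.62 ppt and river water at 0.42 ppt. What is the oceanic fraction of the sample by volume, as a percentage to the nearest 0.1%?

87.7%

Let g be the oceanic fraction. Salt balance per unit volume:
g×33.62 + (1−g)×0.42 = 29.53
g = (29.53 − 0.42) / (33.62 − 0.42) = 29.11/33.2 = 0.8768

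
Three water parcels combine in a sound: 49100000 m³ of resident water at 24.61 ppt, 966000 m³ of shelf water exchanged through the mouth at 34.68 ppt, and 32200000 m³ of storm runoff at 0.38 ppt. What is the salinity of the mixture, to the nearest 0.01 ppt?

Mass of salt is conserved:
salt = 49,100,000×24.61 + 966,000×34.68 + 32,200,000×0.38 = 1,208,351,000 + 33,500,880 + 12,236,000 = 1,254,087,880
volume = 49,100,000 + 966,000 + 32,200,000 = 82,266,000 m³
S = 1,254,087,880 / 82,266,000 = 15.2443 ppt

15.24 ppt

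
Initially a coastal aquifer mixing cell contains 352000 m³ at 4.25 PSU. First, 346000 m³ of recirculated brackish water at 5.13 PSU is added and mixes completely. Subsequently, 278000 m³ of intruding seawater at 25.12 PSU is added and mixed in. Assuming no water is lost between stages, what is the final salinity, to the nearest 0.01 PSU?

Weighted by volume,
Initial salt = 352,000×4.25 = 1,496,000
After stage 1: salt = 1,496,000 + 346,000×5.13 = 3,270,980; volume = 698,000 m³; S = 4.686 PSU
After stage 2: salt = 3,270,980 + 278,000×25.12 = 10,254,340; volume = 976,000 m³
S = 10,254,340 / 976,000 = 10.5065 PSU

10.51 PSU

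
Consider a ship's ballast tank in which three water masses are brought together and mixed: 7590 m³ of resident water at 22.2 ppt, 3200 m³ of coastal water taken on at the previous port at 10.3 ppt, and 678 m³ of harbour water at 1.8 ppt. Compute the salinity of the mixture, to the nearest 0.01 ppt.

17.67 ppt

Total salt / total volume:
salt = 7,590×22.2 + 3,200×10.3 + 678×1.8 = 168,498 + 32,960 + 1,220.4 = 202,678.4
volume = 7,590 + 3,200 + 678 = 11,468 m³
S = 202,678.4 / 11,468 = 17.6734 ppt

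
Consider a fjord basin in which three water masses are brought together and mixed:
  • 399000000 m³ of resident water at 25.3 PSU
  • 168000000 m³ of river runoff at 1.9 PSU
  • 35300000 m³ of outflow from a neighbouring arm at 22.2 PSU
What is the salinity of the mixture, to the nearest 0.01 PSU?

Conserving salt mass:
salt = 399,000,000×25.3 + 168,000,000×1.9 + 35,300,000×22.2 = 10,094,700,000 + 319,200,000 + 783,660,000 = 11,197,560,000
volume = 399,000,000 + 168,000,000 + 35,300,000 = 602,300,000 m³
S = 11,197,560,000 / 602,300,000 = 18.5913 PSU

18.59 PSU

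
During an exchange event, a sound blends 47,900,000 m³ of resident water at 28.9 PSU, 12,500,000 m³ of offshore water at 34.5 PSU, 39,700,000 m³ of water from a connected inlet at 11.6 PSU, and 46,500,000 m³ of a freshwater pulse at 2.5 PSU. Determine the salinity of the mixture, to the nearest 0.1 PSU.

16.3 PSU

Conserving salt mass:
salt = 47,900,000×28.9 + 12,500,000×34.5 + 39,700,000×11.6 + 46,500,000×2.5 = 1,384,310,000 + 431,250,000 + 460,520,000 + 116,250,000 = 2,392,330,000
volume = 47,900,000 + 12,500,000 + 39,700,000 + 46,500,000 = 146,600,000 m³
S = 2,392,330,000 / 146,600,000 = 16.319 PSU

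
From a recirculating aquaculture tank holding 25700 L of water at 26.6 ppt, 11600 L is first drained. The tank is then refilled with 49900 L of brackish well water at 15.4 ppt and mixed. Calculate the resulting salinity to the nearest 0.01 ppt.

17.87 ppt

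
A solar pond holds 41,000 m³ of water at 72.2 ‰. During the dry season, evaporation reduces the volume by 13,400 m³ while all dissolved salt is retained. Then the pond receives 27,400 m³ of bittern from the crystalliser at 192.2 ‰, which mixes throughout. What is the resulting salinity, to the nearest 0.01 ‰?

149.57 ‰

After evaporation: salt = 41,000×72.2 = 2,960,200; volume = 41,000 − 13,400 = 27,600 m³
After mixing: salt = 2,960,200 + 27,400×192.2 = 8,226,480; volume = 27,600 + 27,400 = 55,000 m³
S = 8,226,480 / 55,000 = 149.5724 ‰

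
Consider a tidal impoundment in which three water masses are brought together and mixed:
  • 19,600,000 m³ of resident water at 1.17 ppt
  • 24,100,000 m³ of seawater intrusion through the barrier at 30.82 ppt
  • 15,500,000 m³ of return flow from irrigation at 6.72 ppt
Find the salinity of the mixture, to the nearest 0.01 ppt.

14.69 ppt

Salt balance:
salt = 19,600,000×1.17 + 24,100,000×30.82 + 15,500,000×6.72 = 22,932,000 + 742,762,000 + 104,160,000 = 869,854,000
volume = 19,600,000 + 24,100,000 + 15,500,000 = 59,200,000 m³
S = 869,854,000 / 59,200,000 = 14.6935 ppt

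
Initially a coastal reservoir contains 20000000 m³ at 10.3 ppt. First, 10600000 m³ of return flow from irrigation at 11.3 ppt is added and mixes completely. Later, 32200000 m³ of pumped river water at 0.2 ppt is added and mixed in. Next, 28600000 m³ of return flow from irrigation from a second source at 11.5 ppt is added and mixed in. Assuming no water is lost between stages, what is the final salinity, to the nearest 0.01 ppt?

7.23 ppt

By conservation of dissolved salt,
Initial salt = 20,000,000×10.3 = 206,000,000
After stage 1: salt = 206,000,000 + 10,600,000×11.3 = 325,780,000; volume = 30,600,000 m³; S = 10.646 ppt
After stage 2: salt = 325,780,000 + 32,200,000×0.2 = 332,220,000; volume = 62,800,000 m³; S = 5.29 ppt
After stage 3: salt = 332,220,000 + 28,600,000×11.5 = 661,120,000; volume = 91,400,000 m³
S = 661,120,000 / 91,400,000 = 7.2333 ppt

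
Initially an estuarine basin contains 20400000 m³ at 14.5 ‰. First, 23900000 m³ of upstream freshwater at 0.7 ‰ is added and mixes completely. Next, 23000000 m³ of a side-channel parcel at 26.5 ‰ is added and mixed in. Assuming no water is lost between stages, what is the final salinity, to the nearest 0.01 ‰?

By conservation of dissolved salt,
Initial salt = 20,400,000×14.5 = 295,800,000
After stage 1: salt = 295,800,000 + 23,900,000×0.7 = 312,530,000; volume = 44,300,000 m³; S = 7.055 ‰
After stage 2: salt = 312,530,000 + 23,000,000×26.5 = 922,030,000; volume = 67,300,000 m³
S = 922,030,000 / 67,300,000 = 13.7003 ‰

13.70 ‰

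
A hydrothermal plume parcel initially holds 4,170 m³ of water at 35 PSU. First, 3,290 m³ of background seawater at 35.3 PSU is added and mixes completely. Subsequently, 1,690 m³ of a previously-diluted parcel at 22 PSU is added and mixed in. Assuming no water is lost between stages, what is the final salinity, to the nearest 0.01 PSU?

32.71 PSU

By conservation of dissolved salt,
Initial salt = 4,170×35 = 145,950
After stage 1: salt = 145,950 + 3,290×35.3 = 262,087; volume = 7,460 m³; S = 35.132 PSU
After stage 2: salt = 262,087 + 1,690×22 = 299,267; volume = 9,150 m³
S = 299,267 / 9,150 = 32.7068 PSU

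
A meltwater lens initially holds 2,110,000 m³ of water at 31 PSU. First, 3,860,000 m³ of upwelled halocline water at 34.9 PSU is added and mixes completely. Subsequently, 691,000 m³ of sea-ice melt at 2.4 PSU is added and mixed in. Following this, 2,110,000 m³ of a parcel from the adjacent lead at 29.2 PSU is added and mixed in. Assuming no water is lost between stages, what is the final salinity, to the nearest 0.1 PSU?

Total salt / total volume:
Initial salt = 2,110,000×31 = 65,410,000
After stage 1: salt = 65,410,000 + 3,860,000×34.9 = 200,124,000; volume = 5,970,000 m³; S = 33.522 PSU
After stage 2: salt = 200,124,000 + 691,000×2.4 = 201,782,400; volume = 6,661,000 m³; S = 30.293 PSU
After stage 3: salt = 201,782,400 + 2,110,000×29.2 = 263,394,400; volume = 8,771,000 m³
S = 263,394,400 / 8,771,000 = 30.0301 PSU

30.0 PSU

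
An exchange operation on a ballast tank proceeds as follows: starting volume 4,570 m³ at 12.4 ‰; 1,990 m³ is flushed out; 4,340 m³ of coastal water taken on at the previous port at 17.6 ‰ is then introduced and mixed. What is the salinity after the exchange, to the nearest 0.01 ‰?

Remaining after removal: 2,580 m³ at 12.4 ‰ (salt = 31,992)
After addition: salt = 31,992 + 4,340×17.6 = 108,376; volume = 6,920 m³
S = 108,376 / 6,920 = 15.6613 ‰

15.66 ‰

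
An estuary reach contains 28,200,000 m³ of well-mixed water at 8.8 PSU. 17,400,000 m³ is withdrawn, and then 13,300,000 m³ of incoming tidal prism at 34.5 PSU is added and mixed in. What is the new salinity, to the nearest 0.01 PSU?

22.98 PSU

Remaining after removal: 10,800,000 m³ at 8.8 PSU (salt = 95,040,000)
After addition: salt = 95,040,000 + 13,300,000×34.5 = 553,890,000; volume = 24,100,000 m³
S = 553,890,000 / 24,100,000 = 22.983 PSU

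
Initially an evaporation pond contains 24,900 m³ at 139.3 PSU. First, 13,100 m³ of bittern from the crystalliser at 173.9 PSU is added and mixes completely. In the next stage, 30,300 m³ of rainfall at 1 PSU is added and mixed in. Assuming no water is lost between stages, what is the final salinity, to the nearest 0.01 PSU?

84.58 PSU

Weighted by volume,
Initial salt = 24,900×139.3 = 3,468,570
After stage 1: salt = 3,468,570 + 13,100×173.9 = 5,746,660; volume = 38,000 m³; S = 151.228 PSU
After stage 2: salt = 5,746,660 + 30,300×1 = 5,776,960; volume = 68,300 m³
S = 5,776,960 / 68,300 = 84.5821 PSU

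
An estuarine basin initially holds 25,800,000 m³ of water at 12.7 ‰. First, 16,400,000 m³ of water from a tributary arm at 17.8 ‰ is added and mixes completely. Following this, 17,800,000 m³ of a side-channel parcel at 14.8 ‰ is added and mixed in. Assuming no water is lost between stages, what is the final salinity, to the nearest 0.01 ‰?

14.72 ‰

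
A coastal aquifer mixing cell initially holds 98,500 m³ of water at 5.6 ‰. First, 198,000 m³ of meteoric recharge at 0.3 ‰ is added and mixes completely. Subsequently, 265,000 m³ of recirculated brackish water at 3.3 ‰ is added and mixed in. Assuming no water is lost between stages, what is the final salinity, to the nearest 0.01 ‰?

Salt balance:
Initial salt = 98,500×5.6 = 551,600
After stage 1: salt = 551,600 + 198,000×0.3 = 611,000; volume = 296,500 m³; S = 2.061 ‰
After stage 2: salt = 611,000 + 265,000×3.3 = 1,485,500; volume = 561,500 m³
S = 1,485,500 / 561,500 = 2.6456 ‰

2.65 ‰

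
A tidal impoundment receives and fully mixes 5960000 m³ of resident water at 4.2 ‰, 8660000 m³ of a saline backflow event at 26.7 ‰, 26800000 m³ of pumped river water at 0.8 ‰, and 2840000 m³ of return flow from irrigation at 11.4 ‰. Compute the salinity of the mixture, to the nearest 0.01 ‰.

7.01 ‰

By conservation of dissolved salt,
salt = 5,960,000×4.2 + 8,660,000×26.7 + 26,800,000×0.8 + 2,840,000×11.4 = 25,032,000 + 231,222,000 + 21,440,000 + 32,376,000 = 310,070,000
volume = 5,960,000 + 8,660,000 + 26,800,000 + 2,840,000 = 44,260,000 m³
S = 310,070,000 / 44,260,000 = 7.0056 ‰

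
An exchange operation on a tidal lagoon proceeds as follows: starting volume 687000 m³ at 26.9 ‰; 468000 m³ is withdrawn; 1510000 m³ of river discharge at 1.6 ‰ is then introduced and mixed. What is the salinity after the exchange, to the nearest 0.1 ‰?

Remaining after removal: 219,000 m³ at 26.9 ‰ (salt = 5,891,100)
After addition: salt = 5,891,100 + 1,510,000×1.6 = 8,307,100; volume = 1,729,000 m³
S = 8,307,100 / 1,729,000 = 4.8046 ‰

4.8 ‰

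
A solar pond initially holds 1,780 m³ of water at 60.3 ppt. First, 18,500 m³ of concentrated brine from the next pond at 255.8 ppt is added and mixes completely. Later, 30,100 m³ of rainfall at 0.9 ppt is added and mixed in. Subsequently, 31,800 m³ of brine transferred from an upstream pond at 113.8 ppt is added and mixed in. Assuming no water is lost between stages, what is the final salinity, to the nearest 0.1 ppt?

103.3 ppt

Total salt / total volume:
Initial salt = 1,780×60.3 = 107,334
After stage 1: salt = 107,334 + 18,500×255.8 = 4,839,634; volume = 20,280 m³; S = 238.641 ppt
After stage 2: salt = 4,839,634 + 30,100×0.9 = 4,866,724; volume = 50,380 m³; S = 96.6 ppt
After stage 3: salt = 4,866,724 + 31,800×113.8 = 8,485,564; volume = 82,180 m³
S = 8,485,564 / 82,180 = 103.2558 ppt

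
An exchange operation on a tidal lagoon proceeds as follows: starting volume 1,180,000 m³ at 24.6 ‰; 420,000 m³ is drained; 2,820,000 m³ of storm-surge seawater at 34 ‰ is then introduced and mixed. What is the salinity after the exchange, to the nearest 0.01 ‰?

Remaining after removal: 760,000 m³ at 24.6 ‰ (salt = 18,696,000)
After addition: salt = 18,696,000 + 2,820,000×34 = 114,576,000; volume = 3,580,000 m³
S = 114,576,000 / 3,580,000 = 32.0045 ‰

32.00 ‰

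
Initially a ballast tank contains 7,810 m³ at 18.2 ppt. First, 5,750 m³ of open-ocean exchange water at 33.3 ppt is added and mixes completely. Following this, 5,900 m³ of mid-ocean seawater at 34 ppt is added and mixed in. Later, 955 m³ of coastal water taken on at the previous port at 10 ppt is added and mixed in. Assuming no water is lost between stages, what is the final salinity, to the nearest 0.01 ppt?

26.64 ppt

By conservation of dissolved salt,
Initial salt = 7,810×18.2 = 142,142
After stage 1: salt = 142,142 + 5,750×33.3 = 333,617; volume = 13,560 m³; S = 24.603 ppt
After stage 2: salt = 333,617 + 5,900×34 = 534,217; volume = 19,460 m³; S = 27.452 ppt
After stage 3: salt = 534,217 + 955×10 = 543,767; volume = 20,415 m³
S = 543,767 / 20,415 = 26.6357 ppt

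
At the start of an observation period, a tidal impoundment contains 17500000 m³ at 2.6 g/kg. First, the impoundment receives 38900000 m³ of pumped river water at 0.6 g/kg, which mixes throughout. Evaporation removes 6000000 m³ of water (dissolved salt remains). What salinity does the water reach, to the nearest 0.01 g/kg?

After mixing: salt = 17,500,000×2.6 + 38,900,000×0.6 = 68,840,000; volume = 56,400,000 m³
After evaporation: salt unchanged = 68,840,000; volume = 56,400,000 − 6,000,000 = 50,400,000 m³
S = 68,840,000 / 50,400,000 = 1.3659 g/kg

1.37 g/kg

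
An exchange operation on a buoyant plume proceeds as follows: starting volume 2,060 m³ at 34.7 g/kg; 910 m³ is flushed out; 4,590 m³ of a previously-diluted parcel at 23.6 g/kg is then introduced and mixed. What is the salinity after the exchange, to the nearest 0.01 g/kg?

Remaining after removal: 1,150 m³ at 34.7 g/kg (salt = 39,905)
After addition: salt = 39,905 + 4,590×23.6 = 148,229; volume = 5,740 m³
S = 148,229 / 5,740 = 25.8239 g/kg

25.82 g/kg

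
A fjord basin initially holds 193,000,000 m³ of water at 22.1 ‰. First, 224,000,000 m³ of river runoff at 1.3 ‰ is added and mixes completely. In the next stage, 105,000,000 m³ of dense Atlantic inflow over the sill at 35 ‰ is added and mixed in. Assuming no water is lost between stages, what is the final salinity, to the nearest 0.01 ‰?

15.77 ‰

Conserving salt mass:
Initial salt = 193,000,000×22.1 = 4,265,300,000
After stage 1: salt = 4,265,300,000 + 224,000,000×1.3 = 4,556,500,000; volume = 417,000,000 m³; S = 10.927 ‰
After stage 2: salt = 4,556,500,000 + 105,000,000×35 = 8,231,500,000; volume = 522,000,000 m³
S = 8,231,500,000 / 522,000,000 = 15.7692 ‰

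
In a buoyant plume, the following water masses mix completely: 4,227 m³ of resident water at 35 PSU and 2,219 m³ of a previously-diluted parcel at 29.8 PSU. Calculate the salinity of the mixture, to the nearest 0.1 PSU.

Total salt / total volume:
salt = 4,227×35 + 2,219×29.8 = 147,945 + 66,126.2 = 214,071.2
volume = 4,227 + 2,219 = 6,446 m³
S = 214,071.2 / 6,446 = 33.21 PSU

33.2 PSU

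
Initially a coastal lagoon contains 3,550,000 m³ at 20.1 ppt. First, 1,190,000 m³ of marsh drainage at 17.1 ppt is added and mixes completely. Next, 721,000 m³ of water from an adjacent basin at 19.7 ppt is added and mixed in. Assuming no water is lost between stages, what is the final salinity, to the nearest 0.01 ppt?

19.39 ppt

Total salt / total volume:
Initial salt = 3,550,000×20.1 = 71,355,000
After stage 1: salt = 71,355,000 + 1,190,000×17.1 = 91,704,000; volume = 4,740,000 m³; S = 19.347 ppt
After stage 2: salt = 91,704,000 + 721,000×19.7 = 105,907,700; volume = 5,461,000 m³
S = 105,907,700 / 5,461,000 = 19.3935 ppt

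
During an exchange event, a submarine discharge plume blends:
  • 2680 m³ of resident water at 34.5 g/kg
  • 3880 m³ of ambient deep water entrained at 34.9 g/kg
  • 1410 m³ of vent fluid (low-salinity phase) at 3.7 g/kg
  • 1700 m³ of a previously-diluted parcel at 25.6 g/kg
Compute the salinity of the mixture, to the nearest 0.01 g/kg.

28.60 g/kg

Conserving salt mass:
salt = 2,680×34.5 + 3,880×34.9 + 1,410×3.7 + 1,700×25.6 = 92,460 + 135,412 + 5,217 + 43,520 = 276,609
volume = 2,680 + 3,880 + 1,410 + 1,700 = 9,670 m³
S = 276,609 / 9,670 = 28.6049 g/kg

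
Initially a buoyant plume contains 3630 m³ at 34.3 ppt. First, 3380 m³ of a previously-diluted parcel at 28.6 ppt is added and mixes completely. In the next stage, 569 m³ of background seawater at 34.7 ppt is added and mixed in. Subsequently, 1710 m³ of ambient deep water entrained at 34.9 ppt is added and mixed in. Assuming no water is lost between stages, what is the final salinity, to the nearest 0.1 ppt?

32.4 ppt

Conserving salt mass:
Initial salt = 3,630×34.3 = 124,509
After stage 1: salt = 124,509 + 3,380×28.6 = 221,177; volume = 7,010 m³; S = 31.552 ppt
After stage 2: salt = 221,177 + 569×34.7 = 240,921.3; volume = 7,579 m³; S = 31.788 ppt
After stage 3: salt = 240,921.3 + 1,710×34.9 = 300,600.3; volume = 9,289 m³
S = 300,600.3 / 9,289 = 32.3609 ppt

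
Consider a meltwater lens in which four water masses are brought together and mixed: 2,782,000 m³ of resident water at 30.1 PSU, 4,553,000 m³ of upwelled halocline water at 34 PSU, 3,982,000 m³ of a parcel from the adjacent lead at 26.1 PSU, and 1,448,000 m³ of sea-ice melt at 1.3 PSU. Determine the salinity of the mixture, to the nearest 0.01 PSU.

26.98 PSU

Weighted by volume,
salt = 2,782,000×30.1 + 4,553,000×34 + 3,982,000×26.1 + 1,448,000×1.3 = 83,738,200 + 154,802,000 + 103,930,200 + 1,882,400 = 344,352,800
volume = 2,782,000 + 4,553,000 + 3,982,000 + 1,448,000 = 12,765,000 m³
S = 344,352,800 / 12,765,000 = 26.9763 PSU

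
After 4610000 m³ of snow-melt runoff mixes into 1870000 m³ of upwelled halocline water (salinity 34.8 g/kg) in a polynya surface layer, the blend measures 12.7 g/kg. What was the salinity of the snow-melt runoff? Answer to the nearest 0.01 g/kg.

Salt balance: 1,870,000×34.8 + 4,610,000×S = 6,480,000×12.7
65,076,000 + 4,610,000·S = 82,296,000
S = (82,296,000 − 65,076,000) / 4,610,000 = 3.7354 g/kg

3.74 g/kg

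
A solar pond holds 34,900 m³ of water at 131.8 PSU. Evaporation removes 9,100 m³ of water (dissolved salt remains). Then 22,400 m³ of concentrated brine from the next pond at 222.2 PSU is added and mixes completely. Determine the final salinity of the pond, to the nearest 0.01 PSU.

After evaporation: salt = 34,900×131.8 = 4,599,820; volume = 34,900 − 9,100 = 25,800 m³
After mixing: salt = 4,599,820 + 22,400×222.2 = 9,577,100; volume = 25,800 + 22,400 = 48,200 m³
S = 9,577,100 / 48,200 = 198.695 PSU

198.70 PSU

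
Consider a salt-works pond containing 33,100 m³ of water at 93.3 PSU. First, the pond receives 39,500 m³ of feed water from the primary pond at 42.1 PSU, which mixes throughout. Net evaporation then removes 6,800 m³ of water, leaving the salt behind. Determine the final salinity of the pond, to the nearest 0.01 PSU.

After mixing: salt = 33,100×93.3 + 39,500×42.1 = 4,751,180; volume = 72,600 m³
After evaporation: salt unchanged = 4,751,180; volume = 72,600 − 6,800 = 65,800 m³
S = 4,751,180 / 65,800 = 72.2064 PSU

72.21 PSU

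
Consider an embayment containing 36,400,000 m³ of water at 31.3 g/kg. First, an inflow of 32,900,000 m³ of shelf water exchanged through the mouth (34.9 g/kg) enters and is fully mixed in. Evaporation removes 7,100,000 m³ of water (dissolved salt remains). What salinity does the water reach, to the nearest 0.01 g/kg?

36.78 g/kg

After mixing: salt = 36,400,000×31.3 + 32,900,000×34.9 = 2,287,530,000; volume = 69,300,000 m³
After evaporation: salt unchanged = 2,287,530,000; volume = 69,300,000 − 7,100,000 = 62,200,000 m³
S = 2,287,530,000 / 62,200,000 = 36.777 g/kg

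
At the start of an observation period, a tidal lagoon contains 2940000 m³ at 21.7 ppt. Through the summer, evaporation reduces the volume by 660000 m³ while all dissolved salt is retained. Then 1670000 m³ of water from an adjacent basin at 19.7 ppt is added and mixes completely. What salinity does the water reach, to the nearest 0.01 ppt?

24.48 ppt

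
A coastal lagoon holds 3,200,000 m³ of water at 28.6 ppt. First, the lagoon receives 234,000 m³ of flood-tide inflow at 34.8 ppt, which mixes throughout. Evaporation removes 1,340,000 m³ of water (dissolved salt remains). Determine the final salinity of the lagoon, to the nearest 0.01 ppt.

47.59 ppt

After mixing: salt = 3,200,000×28.6 + 234,000×34.8 = 99,663,200; volume = 3,434,000 m³
After evaporation: salt unchanged = 99,663,200; volume = 3,434,000 − 1,340,000 = 2,094,000 m³
S = 99,663,200 / 2,094,000 = 47.5947 ppt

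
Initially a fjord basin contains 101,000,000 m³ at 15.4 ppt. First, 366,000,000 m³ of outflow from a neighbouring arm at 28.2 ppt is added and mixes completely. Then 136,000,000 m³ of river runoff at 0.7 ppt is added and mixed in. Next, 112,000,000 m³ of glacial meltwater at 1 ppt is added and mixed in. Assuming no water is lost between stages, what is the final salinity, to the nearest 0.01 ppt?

By conservation of dissolved salt,
Initial salt = 101,000,000×15.4 = 1,555,400,000
After stage 1: salt = 1,555,400,000 + 366,000,000×28.2 = 11,876,600,000; volume = 467,000,000 m³; S = 25.432 ppt
After stage 2: salt = 11,876,600,000 + 136,000,000×0.7 = 11,971,800,000; volume = 603,000,000 m³; S = 19.854 ppt
After stage 3: salt = 11,971,800,000 + 112,000,000×1 = 12,083,800,000; volume = 715,000,000 m³
S = 12,083,800,000 / 715,000,000 = 16.9004 ppt

16.90 ppt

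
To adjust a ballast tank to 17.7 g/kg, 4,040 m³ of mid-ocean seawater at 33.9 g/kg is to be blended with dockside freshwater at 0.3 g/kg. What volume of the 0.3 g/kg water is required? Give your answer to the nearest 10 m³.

Salt balance: 4,040×33.9 + V×0.3 = (4,040+V)×17.7
136,956 + 0.3V = 71,508 + 17.7V
65,448 = 17.4V
V = 3,761.38 m³

3760 m³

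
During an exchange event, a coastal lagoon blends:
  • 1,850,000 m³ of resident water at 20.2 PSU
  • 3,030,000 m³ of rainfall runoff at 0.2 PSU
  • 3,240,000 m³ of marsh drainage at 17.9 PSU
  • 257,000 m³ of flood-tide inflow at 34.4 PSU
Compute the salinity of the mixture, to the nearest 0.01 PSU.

12.51 PSU

Total salt / total volume:
salt = 1,850,000×20.2 + 3,030,000×0.2 + 3,240,000×17.9 + 257,000×34.4 = 37,370,000 + 606,000 + 57,996,000 + 8,840,800 = 104,812,800
volume = 1,850,000 + 3,030,000 + 3,240,000 + 257,000 = 8,377,000 m³
S = 104,812,800 / 8,377,000 = 12.512 PSU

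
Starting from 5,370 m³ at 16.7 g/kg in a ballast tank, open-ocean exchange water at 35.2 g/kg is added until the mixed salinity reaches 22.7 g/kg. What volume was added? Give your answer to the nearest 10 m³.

2580 m³

Salt balance: 5,370×16.7 + V×35.2 = (5,370+V)×22.7
89,679 + 35.2V = 121,899 + 22.7V
32,220 = 12.5V
V = 2,577.6 m³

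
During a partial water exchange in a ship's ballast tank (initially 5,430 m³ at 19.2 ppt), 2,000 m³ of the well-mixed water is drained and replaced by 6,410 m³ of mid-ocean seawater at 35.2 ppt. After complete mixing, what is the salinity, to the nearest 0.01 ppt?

29.62 ppt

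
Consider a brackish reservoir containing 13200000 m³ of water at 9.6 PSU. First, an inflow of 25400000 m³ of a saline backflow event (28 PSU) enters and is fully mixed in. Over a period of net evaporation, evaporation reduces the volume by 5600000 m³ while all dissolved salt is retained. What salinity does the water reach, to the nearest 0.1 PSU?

After mixing: salt = 13,200,000×9.6 + 25,400,000×28 = 837,920,000; volume = 38,600,000 m³
After evaporation: salt unchanged = 837,920,000; volume = 38,600,000 − 5,600,000 = 33,000,000 m³
S = 837,920,000 / 33,000,000 = 25.3915 PSU

25.4 PSU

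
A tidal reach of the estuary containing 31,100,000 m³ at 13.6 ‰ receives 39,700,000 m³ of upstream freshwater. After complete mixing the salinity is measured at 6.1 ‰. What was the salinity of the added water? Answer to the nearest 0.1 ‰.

Salt balance: 31,100,000×13.6 + 39,700,000×S = 70,800,000×6.1
422,960,000 + 39,700,000·S = 431,880,000
S = (431,880,000 − 422,960,000) / 39,700,000 = 0.2247 ‰

0.2 ‰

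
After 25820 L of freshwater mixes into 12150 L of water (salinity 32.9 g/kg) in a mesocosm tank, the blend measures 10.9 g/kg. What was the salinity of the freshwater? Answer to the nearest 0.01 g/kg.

0.55 g/kg

Salt balance: 12,150×32.9 + 25,820×S = 37,970×10.9
399,735 + 25,820·S = 413,873
S = (413,873 − 399,735) / 25,820 = 0.5476 g/kg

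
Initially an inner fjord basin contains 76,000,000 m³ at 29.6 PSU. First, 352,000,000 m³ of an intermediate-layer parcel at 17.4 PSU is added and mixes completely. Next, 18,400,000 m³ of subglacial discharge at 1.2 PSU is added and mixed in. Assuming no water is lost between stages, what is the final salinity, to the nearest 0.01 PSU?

Salt balance:
Initial salt = 76,000,000×29.6 = 2,249,600,000
After stage 1: salt = 2,249,600,000 + 352,000,000×17.4 = 8,374,400,000; volume = 428,000,000 m³; S = 19.566 PSU
After stage 2: salt = 8,374,400,000 + 18,400,000×1.2 = 8,396,480,000; volume = 446,400,000 m³
S = 8,396,480,000 / 446,400,000 = 18.8093 PSU

18.81 PSU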